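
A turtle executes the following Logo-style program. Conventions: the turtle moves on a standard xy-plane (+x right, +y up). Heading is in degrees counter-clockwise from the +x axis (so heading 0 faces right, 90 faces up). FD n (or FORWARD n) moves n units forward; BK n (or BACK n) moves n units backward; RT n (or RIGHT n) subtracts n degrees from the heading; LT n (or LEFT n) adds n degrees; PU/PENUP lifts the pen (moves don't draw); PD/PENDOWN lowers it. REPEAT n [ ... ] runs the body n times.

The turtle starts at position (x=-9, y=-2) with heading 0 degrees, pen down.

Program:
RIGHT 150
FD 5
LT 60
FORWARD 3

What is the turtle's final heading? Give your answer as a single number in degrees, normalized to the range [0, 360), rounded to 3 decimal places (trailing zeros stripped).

Executing turtle program step by step:
Start: pos=(-9,-2), heading=0, pen down
RT 150: heading 0 -> 210
FD 5: (-9,-2) -> (-13.33,-4.5) [heading=210, draw]
LT 60: heading 210 -> 270
FD 3: (-13.33,-4.5) -> (-13.33,-7.5) [heading=270, draw]
Final: pos=(-13.33,-7.5), heading=270, 2 segment(s) drawn

Answer: 270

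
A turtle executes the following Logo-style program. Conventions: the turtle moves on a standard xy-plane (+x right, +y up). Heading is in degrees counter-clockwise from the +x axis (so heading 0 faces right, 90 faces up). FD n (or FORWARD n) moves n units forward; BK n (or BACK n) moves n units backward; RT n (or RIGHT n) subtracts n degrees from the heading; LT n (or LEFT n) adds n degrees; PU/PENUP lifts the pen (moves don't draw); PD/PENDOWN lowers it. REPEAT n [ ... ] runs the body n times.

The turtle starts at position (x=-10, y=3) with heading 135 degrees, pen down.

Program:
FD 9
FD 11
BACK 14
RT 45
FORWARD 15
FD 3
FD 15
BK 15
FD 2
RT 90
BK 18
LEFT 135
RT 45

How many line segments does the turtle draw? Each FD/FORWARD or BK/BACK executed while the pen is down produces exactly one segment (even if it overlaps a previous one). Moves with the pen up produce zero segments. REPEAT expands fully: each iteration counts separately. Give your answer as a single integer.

Executing turtle program step by step:
Start: pos=(-10,3), heading=135, pen down
FD 9: (-10,3) -> (-16.364,9.364) [heading=135, draw]
FD 11: (-16.364,9.364) -> (-24.142,17.142) [heading=135, draw]
BK 14: (-24.142,17.142) -> (-14.243,7.243) [heading=135, draw]
RT 45: heading 135 -> 90
FD 15: (-14.243,7.243) -> (-14.243,22.243) [heading=90, draw]
FD 3: (-14.243,22.243) -> (-14.243,25.243) [heading=90, draw]
FD 15: (-14.243,25.243) -> (-14.243,40.243) [heading=90, draw]
BK 15: (-14.243,40.243) -> (-14.243,25.243) [heading=90, draw]
FD 2: (-14.243,25.243) -> (-14.243,27.243) [heading=90, draw]
RT 90: heading 90 -> 0
BK 18: (-14.243,27.243) -> (-32.243,27.243) [heading=0, draw]
LT 135: heading 0 -> 135
RT 45: heading 135 -> 90
Final: pos=(-32.243,27.243), heading=90, 9 segment(s) drawn
Segments drawn: 9

Answer: 9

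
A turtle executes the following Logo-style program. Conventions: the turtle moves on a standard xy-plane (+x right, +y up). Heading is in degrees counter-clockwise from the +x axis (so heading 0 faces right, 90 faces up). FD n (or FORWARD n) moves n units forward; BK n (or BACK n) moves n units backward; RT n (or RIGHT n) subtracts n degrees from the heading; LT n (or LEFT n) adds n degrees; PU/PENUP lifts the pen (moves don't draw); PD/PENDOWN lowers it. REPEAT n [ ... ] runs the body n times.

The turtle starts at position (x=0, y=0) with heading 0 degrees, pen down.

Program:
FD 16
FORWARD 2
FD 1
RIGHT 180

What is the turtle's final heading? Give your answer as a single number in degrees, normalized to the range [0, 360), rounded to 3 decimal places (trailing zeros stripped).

Executing turtle program step by step:
Start: pos=(0,0), heading=0, pen down
FD 16: (0,0) -> (16,0) [heading=0, draw]
FD 2: (16,0) -> (18,0) [heading=0, draw]
FD 1: (18,0) -> (19,0) [heading=0, draw]
RT 180: heading 0 -> 180
Final: pos=(19,0), heading=180, 3 segment(s) drawn

Answer: 180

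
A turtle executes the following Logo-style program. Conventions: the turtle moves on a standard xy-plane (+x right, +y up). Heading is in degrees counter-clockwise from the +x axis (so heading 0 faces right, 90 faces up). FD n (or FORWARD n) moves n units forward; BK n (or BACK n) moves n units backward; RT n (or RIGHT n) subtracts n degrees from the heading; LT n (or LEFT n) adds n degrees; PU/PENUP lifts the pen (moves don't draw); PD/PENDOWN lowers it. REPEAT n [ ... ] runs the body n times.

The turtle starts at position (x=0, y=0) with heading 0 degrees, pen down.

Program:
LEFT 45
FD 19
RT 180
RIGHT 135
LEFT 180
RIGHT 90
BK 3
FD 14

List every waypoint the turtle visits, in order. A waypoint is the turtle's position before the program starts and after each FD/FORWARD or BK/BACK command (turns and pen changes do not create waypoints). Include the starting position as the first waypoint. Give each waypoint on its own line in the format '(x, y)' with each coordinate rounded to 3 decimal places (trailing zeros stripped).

Executing turtle program step by step:
Start: pos=(0,0), heading=0, pen down
LT 45: heading 0 -> 45
FD 19: (0,0) -> (13.435,13.435) [heading=45, draw]
RT 180: heading 45 -> 225
RT 135: heading 225 -> 90
LT 180: heading 90 -> 270
RT 90: heading 270 -> 180
BK 3: (13.435,13.435) -> (16.435,13.435) [heading=180, draw]
FD 14: (16.435,13.435) -> (2.435,13.435) [heading=180, draw]
Final: pos=(2.435,13.435), heading=180, 3 segment(s) drawn
Waypoints (4 total):
(0, 0)
(13.435, 13.435)
(16.435, 13.435)
(2.435, 13.435)

Answer: (0, 0)
(13.435, 13.435)
(16.435, 13.435)
(2.435, 13.435)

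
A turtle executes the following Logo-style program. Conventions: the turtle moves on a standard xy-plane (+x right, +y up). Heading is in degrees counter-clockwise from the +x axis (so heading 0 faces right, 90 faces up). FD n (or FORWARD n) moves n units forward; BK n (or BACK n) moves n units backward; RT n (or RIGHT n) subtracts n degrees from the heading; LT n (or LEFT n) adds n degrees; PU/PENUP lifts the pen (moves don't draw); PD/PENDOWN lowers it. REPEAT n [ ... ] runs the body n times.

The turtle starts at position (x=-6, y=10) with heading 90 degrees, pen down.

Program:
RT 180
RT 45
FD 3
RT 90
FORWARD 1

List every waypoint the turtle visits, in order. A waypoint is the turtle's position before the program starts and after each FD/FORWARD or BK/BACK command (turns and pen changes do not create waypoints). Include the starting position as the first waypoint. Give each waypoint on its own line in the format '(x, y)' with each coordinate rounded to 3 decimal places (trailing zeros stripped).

Executing turtle program step by step:
Start: pos=(-6,10), heading=90, pen down
RT 180: heading 90 -> 270
RT 45: heading 270 -> 225
FD 3: (-6,10) -> (-8.121,7.879) [heading=225, draw]
RT 90: heading 225 -> 135
FD 1: (-8.121,7.879) -> (-8.828,8.586) [heading=135, draw]
Final: pos=(-8.828,8.586), heading=135, 2 segment(s) drawn
Waypoints (3 total):
(-6, 10)
(-8.121, 7.879)
(-8.828, 8.586)

Answer: (-6, 10)
(-8.121, 7.879)
(-8.828, 8.586)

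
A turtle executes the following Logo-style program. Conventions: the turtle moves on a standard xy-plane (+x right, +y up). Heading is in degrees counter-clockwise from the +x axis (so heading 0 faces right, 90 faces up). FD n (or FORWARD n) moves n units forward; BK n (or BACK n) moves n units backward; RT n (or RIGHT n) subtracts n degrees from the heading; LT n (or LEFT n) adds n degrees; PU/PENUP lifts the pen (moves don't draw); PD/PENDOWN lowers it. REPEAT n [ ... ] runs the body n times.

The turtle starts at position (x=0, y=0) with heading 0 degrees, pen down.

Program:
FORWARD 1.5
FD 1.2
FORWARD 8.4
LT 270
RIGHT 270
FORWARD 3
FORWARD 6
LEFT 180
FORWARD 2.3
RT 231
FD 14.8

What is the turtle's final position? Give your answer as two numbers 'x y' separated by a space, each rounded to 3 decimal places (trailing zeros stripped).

Answer: 27.114 -11.502

Derivation:
Executing turtle program step by step:
Start: pos=(0,0), heading=0, pen down
FD 1.5: (0,0) -> (1.5,0) [heading=0, draw]
FD 1.2: (1.5,0) -> (2.7,0) [heading=0, draw]
FD 8.4: (2.7,0) -> (11.1,0) [heading=0, draw]
LT 270: heading 0 -> 270
RT 270: heading 270 -> 0
FD 3: (11.1,0) -> (14.1,0) [heading=0, draw]
FD 6: (14.1,0) -> (20.1,0) [heading=0, draw]
LT 180: heading 0 -> 180
FD 2.3: (20.1,0) -> (17.8,0) [heading=180, draw]
RT 231: heading 180 -> 309
FD 14.8: (17.8,0) -> (27.114,-11.502) [heading=309, draw]
Final: pos=(27.114,-11.502), heading=309, 7 segment(s) drawn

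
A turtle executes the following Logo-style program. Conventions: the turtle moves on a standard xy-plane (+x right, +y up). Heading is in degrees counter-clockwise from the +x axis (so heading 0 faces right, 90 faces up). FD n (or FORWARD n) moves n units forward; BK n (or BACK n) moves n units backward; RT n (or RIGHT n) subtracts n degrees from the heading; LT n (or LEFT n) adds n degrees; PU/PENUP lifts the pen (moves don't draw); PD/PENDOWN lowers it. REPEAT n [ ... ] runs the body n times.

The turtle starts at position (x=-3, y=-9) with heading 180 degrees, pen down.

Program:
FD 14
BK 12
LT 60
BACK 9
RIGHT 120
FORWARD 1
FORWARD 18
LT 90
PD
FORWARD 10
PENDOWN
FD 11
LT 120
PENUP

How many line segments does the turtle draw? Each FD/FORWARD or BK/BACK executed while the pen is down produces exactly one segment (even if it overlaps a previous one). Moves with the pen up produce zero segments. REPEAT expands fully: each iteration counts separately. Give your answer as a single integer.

Executing turtle program step by step:
Start: pos=(-3,-9), heading=180, pen down
FD 14: (-3,-9) -> (-17,-9) [heading=180, draw]
BK 12: (-17,-9) -> (-5,-9) [heading=180, draw]
LT 60: heading 180 -> 240
BK 9: (-5,-9) -> (-0.5,-1.206) [heading=240, draw]
RT 120: heading 240 -> 120
FD 1: (-0.5,-1.206) -> (-1,-0.34) [heading=120, draw]
FD 18: (-1,-0.34) -> (-10,15.249) [heading=120, draw]
LT 90: heading 120 -> 210
PD: pen down
FD 10: (-10,15.249) -> (-18.66,10.249) [heading=210, draw]
PD: pen down
FD 11: (-18.66,10.249) -> (-28.187,4.749) [heading=210, draw]
LT 120: heading 210 -> 330
PU: pen up
Final: pos=(-28.187,4.749), heading=330, 7 segment(s) drawn
Segments drawn: 7

Answer: 7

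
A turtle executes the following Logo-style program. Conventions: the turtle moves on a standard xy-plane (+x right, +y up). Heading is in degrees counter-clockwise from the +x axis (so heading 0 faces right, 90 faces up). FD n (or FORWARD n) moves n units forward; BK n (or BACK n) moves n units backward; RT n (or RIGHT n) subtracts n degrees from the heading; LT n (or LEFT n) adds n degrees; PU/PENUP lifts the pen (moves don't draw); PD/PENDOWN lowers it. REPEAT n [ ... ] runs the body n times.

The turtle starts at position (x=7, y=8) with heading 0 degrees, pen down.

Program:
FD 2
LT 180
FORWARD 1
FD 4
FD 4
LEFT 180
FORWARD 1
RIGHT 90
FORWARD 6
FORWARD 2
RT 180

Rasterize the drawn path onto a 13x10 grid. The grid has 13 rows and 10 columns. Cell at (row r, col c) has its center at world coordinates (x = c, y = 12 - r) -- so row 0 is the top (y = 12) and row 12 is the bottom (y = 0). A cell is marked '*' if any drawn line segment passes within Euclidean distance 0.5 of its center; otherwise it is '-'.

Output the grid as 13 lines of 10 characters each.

Answer: ----------
----------
----------
----------
**********
-*--------
-*--------
-*--------
-*--------
-*--------
-*--------
-*--------
-*--------

Derivation:
Segment 0: (7,8) -> (9,8)
Segment 1: (9,8) -> (8,8)
Segment 2: (8,8) -> (4,8)
Segment 3: (4,8) -> (0,8)
Segment 4: (0,8) -> (1,8)
Segment 5: (1,8) -> (1,2)
Segment 6: (1,2) -> (1,0)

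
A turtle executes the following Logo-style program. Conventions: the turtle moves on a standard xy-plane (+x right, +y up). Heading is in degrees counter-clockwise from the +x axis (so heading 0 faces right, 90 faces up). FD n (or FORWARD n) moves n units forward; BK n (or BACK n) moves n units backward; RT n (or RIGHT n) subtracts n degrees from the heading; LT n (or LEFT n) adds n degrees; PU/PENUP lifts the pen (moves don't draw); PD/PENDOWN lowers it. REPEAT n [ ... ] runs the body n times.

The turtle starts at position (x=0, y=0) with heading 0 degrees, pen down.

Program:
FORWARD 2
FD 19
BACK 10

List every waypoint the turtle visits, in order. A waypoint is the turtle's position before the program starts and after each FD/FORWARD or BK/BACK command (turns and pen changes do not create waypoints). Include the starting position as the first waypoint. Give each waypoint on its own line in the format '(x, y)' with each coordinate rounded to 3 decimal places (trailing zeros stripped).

Answer: (0, 0)
(2, 0)
(21, 0)
(11, 0)

Derivation:
Executing turtle program step by step:
Start: pos=(0,0), heading=0, pen down
FD 2: (0,0) -> (2,0) [heading=0, draw]
FD 19: (2,0) -> (21,0) [heading=0, draw]
BK 10: (21,0) -> (11,0) [heading=0, draw]
Final: pos=(11,0), heading=0, 3 segment(s) drawn
Waypoints (4 total):
(0, 0)
(2, 0)
(21, 0)
(11, 0)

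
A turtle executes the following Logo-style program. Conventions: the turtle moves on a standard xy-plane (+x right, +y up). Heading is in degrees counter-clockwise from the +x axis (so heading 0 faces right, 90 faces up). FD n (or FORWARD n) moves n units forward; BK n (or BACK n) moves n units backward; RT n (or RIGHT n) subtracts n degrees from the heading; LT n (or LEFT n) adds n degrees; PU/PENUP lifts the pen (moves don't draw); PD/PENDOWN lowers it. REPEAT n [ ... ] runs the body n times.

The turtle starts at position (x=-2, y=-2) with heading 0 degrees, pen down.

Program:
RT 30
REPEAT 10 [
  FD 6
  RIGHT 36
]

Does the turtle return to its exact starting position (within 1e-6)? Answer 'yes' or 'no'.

Executing turtle program step by step:
Start: pos=(-2,-2), heading=0, pen down
RT 30: heading 0 -> 330
REPEAT 10 [
  -- iteration 1/10 --
  FD 6: (-2,-2) -> (3.196,-5) [heading=330, draw]
  RT 36: heading 330 -> 294
  -- iteration 2/10 --
  FD 6: (3.196,-5) -> (5.637,-10.481) [heading=294, draw]
  RT 36: heading 294 -> 258
  -- iteration 3/10 --
  FD 6: (5.637,-10.481) -> (4.389,-16.35) [heading=258, draw]
  RT 36: heading 258 -> 222
  -- iteration 4/10 --
  FD 6: (4.389,-16.35) -> (-0.07,-20.365) [heading=222, draw]
  RT 36: heading 222 -> 186
  -- iteration 5/10 --
  FD 6: (-0.07,-20.365) -> (-6.037,-20.992) [heading=186, draw]
  RT 36: heading 186 -> 150
  -- iteration 6/10 --
  FD 6: (-6.037,-20.992) -> (-11.233,-17.992) [heading=150, draw]
  RT 36: heading 150 -> 114
  -- iteration 7/10 --
  FD 6: (-11.233,-17.992) -> (-13.673,-12.511) [heading=114, draw]
  RT 36: heading 114 -> 78
  -- iteration 8/10 --
  FD 6: (-13.673,-12.511) -> (-12.426,-6.642) [heading=78, draw]
  RT 36: heading 78 -> 42
  -- iteration 9/10 --
  FD 6: (-12.426,-6.642) -> (-7.967,-2.627) [heading=42, draw]
  RT 36: heading 42 -> 6
  -- iteration 10/10 --
  FD 6: (-7.967,-2.627) -> (-2,-2) [heading=6, draw]
  RT 36: heading 6 -> 330
]
Final: pos=(-2,-2), heading=330, 10 segment(s) drawn

Start position: (-2, -2)
Final position: (-2, -2)
Distance = 0; < 1e-6 -> CLOSED

Answer: yes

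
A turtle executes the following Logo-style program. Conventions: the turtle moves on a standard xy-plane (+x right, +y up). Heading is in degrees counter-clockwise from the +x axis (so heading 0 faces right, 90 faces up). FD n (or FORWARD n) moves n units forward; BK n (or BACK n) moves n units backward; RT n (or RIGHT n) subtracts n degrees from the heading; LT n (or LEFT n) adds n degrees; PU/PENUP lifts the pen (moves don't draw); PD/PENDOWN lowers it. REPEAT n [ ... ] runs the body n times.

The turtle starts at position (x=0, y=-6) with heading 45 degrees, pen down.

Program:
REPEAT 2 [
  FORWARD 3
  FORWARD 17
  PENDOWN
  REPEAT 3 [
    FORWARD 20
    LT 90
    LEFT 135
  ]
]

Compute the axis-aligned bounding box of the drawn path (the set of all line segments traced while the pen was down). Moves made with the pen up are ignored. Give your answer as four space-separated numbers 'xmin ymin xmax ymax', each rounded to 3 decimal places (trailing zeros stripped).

Executing turtle program step by step:
Start: pos=(0,-6), heading=45, pen down
REPEAT 2 [
  -- iteration 1/2 --
  FD 3: (0,-6) -> (2.121,-3.879) [heading=45, draw]
  FD 17: (2.121,-3.879) -> (14.142,8.142) [heading=45, draw]
  PD: pen down
  REPEAT 3 [
    -- iteration 1/3 --
    FD 20: (14.142,8.142) -> (28.284,22.284) [heading=45, draw]
    LT 90: heading 45 -> 135
    LT 135: heading 135 -> 270
    -- iteration 2/3 --
    FD 20: (28.284,22.284) -> (28.284,2.284) [heading=270, draw]
    LT 90: heading 270 -> 0
    LT 135: heading 0 -> 135
    -- iteration 3/3 --
    FD 20: (28.284,2.284) -> (14.142,16.426) [heading=135, draw]
    LT 90: heading 135 -> 225
    LT 135: heading 225 -> 0
  ]
  -- iteration 2/2 --
  FD 3: (14.142,16.426) -> (17.142,16.426) [heading=0, draw]
  FD 17: (17.142,16.426) -> (34.142,16.426) [heading=0, draw]
  PD: pen down
  REPEAT 3 [
    -- iteration 1/3 --
    FD 20: (34.142,16.426) -> (54.142,16.426) [heading=0, draw]
    LT 90: heading 0 -> 90
    LT 135: heading 90 -> 225
    -- iteration 2/3 --
    FD 20: (54.142,16.426) -> (40,2.284) [heading=225, draw]
    LT 90: heading 225 -> 315
    LT 135: heading 315 -> 90
    -- iteration 3/3 --
    FD 20: (40,2.284) -> (40,22.284) [heading=90, draw]
    LT 90: heading 90 -> 180
    LT 135: heading 180 -> 315
  ]
]
Final: pos=(40,22.284), heading=315, 10 segment(s) drawn

Segment endpoints: x in {0, 2.121, 14.142, 14.142, 17.142, 28.284, 28.284, 34.142, 40, 40, 54.142}, y in {-6, -3.879, 2.284, 2.284, 8.142, 16.426, 16.426, 16.426, 22.284, 22.284}
xmin=0, ymin=-6, xmax=54.142, ymax=22.284

Answer: 0 -6 54.142 22.284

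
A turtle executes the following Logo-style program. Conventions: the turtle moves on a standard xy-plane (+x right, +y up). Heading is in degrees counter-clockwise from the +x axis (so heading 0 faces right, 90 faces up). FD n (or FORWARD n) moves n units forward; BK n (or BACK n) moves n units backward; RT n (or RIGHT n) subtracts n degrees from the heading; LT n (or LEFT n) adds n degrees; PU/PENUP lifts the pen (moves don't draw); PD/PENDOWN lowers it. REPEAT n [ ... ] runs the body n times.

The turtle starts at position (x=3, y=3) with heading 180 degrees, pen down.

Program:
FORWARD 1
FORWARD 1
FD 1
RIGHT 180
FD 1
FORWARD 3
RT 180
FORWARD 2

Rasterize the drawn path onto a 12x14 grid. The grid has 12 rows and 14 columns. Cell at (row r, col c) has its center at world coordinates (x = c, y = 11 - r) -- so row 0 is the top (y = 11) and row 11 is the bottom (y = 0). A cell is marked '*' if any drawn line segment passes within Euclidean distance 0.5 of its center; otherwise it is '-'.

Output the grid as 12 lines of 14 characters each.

Answer: --------------
--------------
--------------
--------------
--------------
--------------
--------------
--------------
*****---------
--------------
--------------
--------------

Derivation:
Segment 0: (3,3) -> (2,3)
Segment 1: (2,3) -> (1,3)
Segment 2: (1,3) -> (0,3)
Segment 3: (0,3) -> (1,3)
Segment 4: (1,3) -> (4,3)
Segment 5: (4,3) -> (2,3)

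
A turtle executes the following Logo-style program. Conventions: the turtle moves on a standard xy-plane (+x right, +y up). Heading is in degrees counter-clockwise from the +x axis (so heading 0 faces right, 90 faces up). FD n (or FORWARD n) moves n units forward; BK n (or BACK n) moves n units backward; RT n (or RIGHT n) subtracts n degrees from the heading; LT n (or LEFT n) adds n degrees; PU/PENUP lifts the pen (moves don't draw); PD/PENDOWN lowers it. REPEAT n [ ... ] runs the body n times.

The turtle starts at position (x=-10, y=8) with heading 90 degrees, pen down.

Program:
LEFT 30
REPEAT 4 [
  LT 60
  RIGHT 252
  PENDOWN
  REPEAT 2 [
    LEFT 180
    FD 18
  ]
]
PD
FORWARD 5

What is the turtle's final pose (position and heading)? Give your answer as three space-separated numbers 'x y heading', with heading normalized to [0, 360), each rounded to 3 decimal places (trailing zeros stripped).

Executing turtle program step by step:
Start: pos=(-10,8), heading=90, pen down
LT 30: heading 90 -> 120
REPEAT 4 [
  -- iteration 1/4 --
  LT 60: heading 120 -> 180
  RT 252: heading 180 -> 288
  PD: pen down
  REPEAT 2 [
    -- iteration 1/2 --
    LT 180: heading 288 -> 108
    FD 18: (-10,8) -> (-15.562,25.119) [heading=108, draw]
    -- iteration 2/2 --
    LT 180: heading 108 -> 288
    FD 18: (-15.562,25.119) -> (-10,8) [heading=288, draw]
  ]
  -- iteration 2/4 --
  LT 60: heading 288 -> 348
  RT 252: heading 348 -> 96
  PD: pen down
  REPEAT 2 [
    -- iteration 1/2 --
    LT 180: heading 96 -> 276
    FD 18: (-10,8) -> (-8.118,-9.901) [heading=276, draw]
    -- iteration 2/2 --
    LT 180: heading 276 -> 96
    FD 18: (-8.118,-9.901) -> (-10,8) [heading=96, draw]
  ]
  -- iteration 3/4 --
  LT 60: heading 96 -> 156
  RT 252: heading 156 -> 264
  PD: pen down
  REPEAT 2 [
    -- iteration 1/2 --
    LT 180: heading 264 -> 84
    FD 18: (-10,8) -> (-8.118,25.901) [heading=84, draw]
    -- iteration 2/2 --
    LT 180: heading 84 -> 264
    FD 18: (-8.118,25.901) -> (-10,8) [heading=264, draw]
  ]
  -- iteration 4/4 --
  LT 60: heading 264 -> 324
  RT 252: heading 324 -> 72
  PD: pen down
  REPEAT 2 [
    -- iteration 1/2 --
    LT 180: heading 72 -> 252
    FD 18: (-10,8) -> (-15.562,-9.119) [heading=252, draw]
    -- iteration 2/2 --
    LT 180: heading 252 -> 72
    FD 18: (-15.562,-9.119) -> (-10,8) [heading=72, draw]
  ]
]
PD: pen down
FD 5: (-10,8) -> (-8.455,12.755) [heading=72, draw]
Final: pos=(-8.455,12.755), heading=72, 9 segment(s) drawn

Answer: -8.455 12.755 72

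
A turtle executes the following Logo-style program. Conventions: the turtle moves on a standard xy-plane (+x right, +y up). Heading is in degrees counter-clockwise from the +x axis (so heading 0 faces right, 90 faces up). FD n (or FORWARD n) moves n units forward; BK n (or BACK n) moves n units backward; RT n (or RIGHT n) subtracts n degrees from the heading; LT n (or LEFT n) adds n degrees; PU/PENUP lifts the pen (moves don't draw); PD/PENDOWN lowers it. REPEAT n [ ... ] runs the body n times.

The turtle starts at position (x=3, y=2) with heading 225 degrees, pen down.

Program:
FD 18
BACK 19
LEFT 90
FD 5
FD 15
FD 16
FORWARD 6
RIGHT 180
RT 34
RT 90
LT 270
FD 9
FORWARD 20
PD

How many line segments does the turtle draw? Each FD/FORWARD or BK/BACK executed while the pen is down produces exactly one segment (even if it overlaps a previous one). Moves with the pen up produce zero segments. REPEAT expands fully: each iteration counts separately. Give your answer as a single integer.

Answer: 8

Derivation:
Executing turtle program step by step:
Start: pos=(3,2), heading=225, pen down
FD 18: (3,2) -> (-9.728,-10.728) [heading=225, draw]
BK 19: (-9.728,-10.728) -> (3.707,2.707) [heading=225, draw]
LT 90: heading 225 -> 315
FD 5: (3.707,2.707) -> (7.243,-0.828) [heading=315, draw]
FD 15: (7.243,-0.828) -> (17.849,-11.435) [heading=315, draw]
FD 16: (17.849,-11.435) -> (29.163,-22.749) [heading=315, draw]
FD 6: (29.163,-22.749) -> (33.406,-26.991) [heading=315, draw]
RT 180: heading 315 -> 135
RT 34: heading 135 -> 101
RT 90: heading 101 -> 11
LT 270: heading 11 -> 281
FD 9: (33.406,-26.991) -> (35.123,-35.826) [heading=281, draw]
FD 20: (35.123,-35.826) -> (38.939,-55.459) [heading=281, draw]
PD: pen down
Final: pos=(38.939,-55.459), heading=281, 8 segment(s) drawn
Segments drawn: 8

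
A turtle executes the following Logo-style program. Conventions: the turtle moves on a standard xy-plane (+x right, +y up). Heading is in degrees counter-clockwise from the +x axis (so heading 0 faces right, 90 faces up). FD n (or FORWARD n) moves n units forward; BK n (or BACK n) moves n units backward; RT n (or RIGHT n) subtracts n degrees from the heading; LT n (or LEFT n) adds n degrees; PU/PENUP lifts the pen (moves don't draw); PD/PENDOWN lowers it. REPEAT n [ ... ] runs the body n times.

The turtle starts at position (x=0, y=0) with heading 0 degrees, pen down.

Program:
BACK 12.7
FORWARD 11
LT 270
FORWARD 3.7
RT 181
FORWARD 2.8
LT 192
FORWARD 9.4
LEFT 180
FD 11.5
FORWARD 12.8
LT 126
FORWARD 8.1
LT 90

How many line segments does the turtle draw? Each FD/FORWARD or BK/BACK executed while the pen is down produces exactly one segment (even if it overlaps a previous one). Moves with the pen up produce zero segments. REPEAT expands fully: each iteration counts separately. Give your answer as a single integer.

Executing turtle program step by step:
Start: pos=(0,0), heading=0, pen down
BK 12.7: (0,0) -> (-12.7,0) [heading=0, draw]
FD 11: (-12.7,0) -> (-1.7,0) [heading=0, draw]
LT 270: heading 0 -> 270
FD 3.7: (-1.7,0) -> (-1.7,-3.7) [heading=270, draw]
RT 181: heading 270 -> 89
FD 2.8: (-1.7,-3.7) -> (-1.651,-0.9) [heading=89, draw]
LT 192: heading 89 -> 281
FD 9.4: (-1.651,-0.9) -> (0.142,-10.128) [heading=281, draw]
LT 180: heading 281 -> 101
FD 11.5: (0.142,-10.128) -> (-2.052,1.161) [heading=101, draw]
FD 12.8: (-2.052,1.161) -> (-4.494,13.726) [heading=101, draw]
LT 126: heading 101 -> 227
FD 8.1: (-4.494,13.726) -> (-10.018,7.802) [heading=227, draw]
LT 90: heading 227 -> 317
Final: pos=(-10.018,7.802), heading=317, 8 segment(s) drawn
Segments drawn: 8

Answer: 8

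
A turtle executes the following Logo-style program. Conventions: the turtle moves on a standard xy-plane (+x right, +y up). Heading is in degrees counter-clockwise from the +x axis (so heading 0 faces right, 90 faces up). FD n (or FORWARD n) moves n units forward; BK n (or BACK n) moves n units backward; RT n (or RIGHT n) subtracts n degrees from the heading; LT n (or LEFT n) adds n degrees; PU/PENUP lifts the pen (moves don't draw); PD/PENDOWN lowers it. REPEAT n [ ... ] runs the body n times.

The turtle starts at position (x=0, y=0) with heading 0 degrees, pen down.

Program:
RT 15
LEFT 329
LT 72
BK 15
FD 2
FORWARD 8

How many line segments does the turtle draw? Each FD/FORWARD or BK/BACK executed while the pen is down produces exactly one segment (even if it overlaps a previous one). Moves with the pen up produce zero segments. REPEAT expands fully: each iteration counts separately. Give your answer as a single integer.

Executing turtle program step by step:
Start: pos=(0,0), heading=0, pen down
RT 15: heading 0 -> 345
LT 329: heading 345 -> 314
LT 72: heading 314 -> 26
BK 15: (0,0) -> (-13.482,-6.576) [heading=26, draw]
FD 2: (-13.482,-6.576) -> (-11.684,-5.699) [heading=26, draw]
FD 8: (-11.684,-5.699) -> (-4.494,-2.192) [heading=26, draw]
Final: pos=(-4.494,-2.192), heading=26, 3 segment(s) drawn
Segments drawn: 3

Answer: 3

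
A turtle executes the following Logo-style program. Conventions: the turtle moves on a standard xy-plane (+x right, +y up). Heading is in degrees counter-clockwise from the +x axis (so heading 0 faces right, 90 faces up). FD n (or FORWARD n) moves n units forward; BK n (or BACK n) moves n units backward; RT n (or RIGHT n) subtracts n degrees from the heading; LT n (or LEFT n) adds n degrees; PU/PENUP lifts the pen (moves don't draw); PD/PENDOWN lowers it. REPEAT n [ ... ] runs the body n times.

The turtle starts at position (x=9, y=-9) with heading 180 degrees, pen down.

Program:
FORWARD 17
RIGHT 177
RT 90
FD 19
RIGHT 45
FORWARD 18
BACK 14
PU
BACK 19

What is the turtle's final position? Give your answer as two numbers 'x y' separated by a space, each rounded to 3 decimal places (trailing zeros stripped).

Executing turtle program step by step:
Start: pos=(9,-9), heading=180, pen down
FD 17: (9,-9) -> (-8,-9) [heading=180, draw]
RT 177: heading 180 -> 3
RT 90: heading 3 -> 273
FD 19: (-8,-9) -> (-7.006,-27.974) [heading=273, draw]
RT 45: heading 273 -> 228
FD 18: (-7.006,-27.974) -> (-19.05,-41.351) [heading=228, draw]
BK 14: (-19.05,-41.351) -> (-9.682,-30.947) [heading=228, draw]
PU: pen up
BK 19: (-9.682,-30.947) -> (3.031,-16.827) [heading=228, move]
Final: pos=(3.031,-16.827), heading=228, 4 segment(s) drawn

Answer: 3.031 -16.827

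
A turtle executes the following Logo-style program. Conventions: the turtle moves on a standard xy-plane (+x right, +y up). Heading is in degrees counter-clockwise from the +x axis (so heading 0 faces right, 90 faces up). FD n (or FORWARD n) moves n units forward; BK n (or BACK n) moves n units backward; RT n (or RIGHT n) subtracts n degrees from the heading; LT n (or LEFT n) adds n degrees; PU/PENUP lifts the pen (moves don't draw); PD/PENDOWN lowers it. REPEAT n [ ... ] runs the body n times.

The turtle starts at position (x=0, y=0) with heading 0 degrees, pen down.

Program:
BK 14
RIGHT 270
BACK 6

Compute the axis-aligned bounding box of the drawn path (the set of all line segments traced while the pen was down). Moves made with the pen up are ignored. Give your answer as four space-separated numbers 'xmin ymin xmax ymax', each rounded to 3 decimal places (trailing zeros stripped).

Executing turtle program step by step:
Start: pos=(0,0), heading=0, pen down
BK 14: (0,0) -> (-14,0) [heading=0, draw]
RT 270: heading 0 -> 90
BK 6: (-14,0) -> (-14,-6) [heading=90, draw]
Final: pos=(-14,-6), heading=90, 2 segment(s) drawn

Segment endpoints: x in {-14, -14, 0}, y in {-6, 0}
xmin=-14, ymin=-6, xmax=0, ymax=0

Answer: -14 -6 0 0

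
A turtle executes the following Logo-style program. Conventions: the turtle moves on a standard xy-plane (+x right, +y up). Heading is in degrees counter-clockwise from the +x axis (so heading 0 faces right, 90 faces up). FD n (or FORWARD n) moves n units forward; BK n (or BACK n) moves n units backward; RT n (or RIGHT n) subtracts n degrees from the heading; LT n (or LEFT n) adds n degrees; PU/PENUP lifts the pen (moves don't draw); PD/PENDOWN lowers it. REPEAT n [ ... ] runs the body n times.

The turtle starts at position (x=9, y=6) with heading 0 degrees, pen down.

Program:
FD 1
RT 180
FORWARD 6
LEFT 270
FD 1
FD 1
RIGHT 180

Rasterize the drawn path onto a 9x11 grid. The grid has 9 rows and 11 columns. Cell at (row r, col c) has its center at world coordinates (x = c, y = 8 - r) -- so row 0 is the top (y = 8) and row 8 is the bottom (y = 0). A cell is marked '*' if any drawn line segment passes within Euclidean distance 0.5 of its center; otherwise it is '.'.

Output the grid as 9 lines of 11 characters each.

Answer: ....*......
....*......
....*******
...........
...........
...........
...........
...........
...........

Derivation:
Segment 0: (9,6) -> (10,6)
Segment 1: (10,6) -> (4,6)
Segment 2: (4,6) -> (4,7)
Segment 3: (4,7) -> (4,8)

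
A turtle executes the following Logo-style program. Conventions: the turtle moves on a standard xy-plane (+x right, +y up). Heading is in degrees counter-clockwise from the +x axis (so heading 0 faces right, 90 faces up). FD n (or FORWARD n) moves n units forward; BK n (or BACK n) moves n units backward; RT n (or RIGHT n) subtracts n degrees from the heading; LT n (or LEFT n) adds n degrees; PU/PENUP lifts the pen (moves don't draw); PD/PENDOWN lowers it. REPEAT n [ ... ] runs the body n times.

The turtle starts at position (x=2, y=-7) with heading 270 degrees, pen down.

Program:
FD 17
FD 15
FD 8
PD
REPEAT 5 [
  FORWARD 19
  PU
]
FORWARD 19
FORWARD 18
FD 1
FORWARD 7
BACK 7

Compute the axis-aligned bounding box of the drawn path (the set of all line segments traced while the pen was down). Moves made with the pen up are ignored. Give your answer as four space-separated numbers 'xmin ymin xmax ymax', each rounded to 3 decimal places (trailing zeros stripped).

Executing turtle program step by step:
Start: pos=(2,-7), heading=270, pen down
FD 17: (2,-7) -> (2,-24) [heading=270, draw]
FD 15: (2,-24) -> (2,-39) [heading=270, draw]
FD 8: (2,-39) -> (2,-47) [heading=270, draw]
PD: pen down
REPEAT 5 [
  -- iteration 1/5 --
  FD 19: (2,-47) -> (2,-66) [heading=270, draw]
  PU: pen up
  -- iteration 2/5 --
  FD 19: (2,-66) -> (2,-85) [heading=270, move]
  PU: pen up
  -- iteration 3/5 --
  FD 19: (2,-85) -> (2,-104) [heading=270, move]
  PU: pen up
  -- iteration 4/5 --
  FD 19: (2,-104) -> (2,-123) [heading=270, move]
  PU: pen up
  -- iteration 5/5 --
  FD 19: (2,-123) -> (2,-142) [heading=270, move]
  PU: pen up
]
FD 19: (2,-142) -> (2,-161) [heading=270, move]
FD 18: (2,-161) -> (2,-179) [heading=270, move]
FD 1: (2,-179) -> (2,-180) [heading=270, move]
FD 7: (2,-180) -> (2,-187) [heading=270, move]
BK 7: (2,-187) -> (2,-180) [heading=270, move]
Final: pos=(2,-180), heading=270, 4 segment(s) drawn

Segment endpoints: x in {2, 2, 2, 2, 2}, y in {-66, -47, -39, -24, -7}
xmin=2, ymin=-66, xmax=2, ymax=-7

Answer: 2 -66 2 -7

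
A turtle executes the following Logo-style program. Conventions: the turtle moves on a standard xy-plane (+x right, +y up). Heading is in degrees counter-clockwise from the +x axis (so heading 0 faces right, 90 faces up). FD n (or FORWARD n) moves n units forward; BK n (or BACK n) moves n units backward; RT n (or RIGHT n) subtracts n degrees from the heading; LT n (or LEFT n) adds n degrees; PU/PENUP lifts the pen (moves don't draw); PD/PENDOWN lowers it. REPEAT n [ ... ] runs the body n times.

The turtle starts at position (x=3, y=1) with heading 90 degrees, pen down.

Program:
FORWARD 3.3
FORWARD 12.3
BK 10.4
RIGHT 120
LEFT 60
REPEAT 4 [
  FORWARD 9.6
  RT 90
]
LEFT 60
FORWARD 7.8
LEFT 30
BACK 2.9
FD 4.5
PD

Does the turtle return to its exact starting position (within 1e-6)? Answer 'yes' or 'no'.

Executing turtle program step by step:
Start: pos=(3,1), heading=90, pen down
FD 3.3: (3,1) -> (3,4.3) [heading=90, draw]
FD 12.3: (3,4.3) -> (3,16.6) [heading=90, draw]
BK 10.4: (3,16.6) -> (3,6.2) [heading=90, draw]
RT 120: heading 90 -> 330
LT 60: heading 330 -> 30
REPEAT 4 [
  -- iteration 1/4 --
  FD 9.6: (3,6.2) -> (11.314,11) [heading=30, draw]
  RT 90: heading 30 -> 300
  -- iteration 2/4 --
  FD 9.6: (11.314,11) -> (16.114,2.686) [heading=300, draw]
  RT 90: heading 300 -> 210
  -- iteration 3/4 --
  FD 9.6: (16.114,2.686) -> (7.8,-2.114) [heading=210, draw]
  RT 90: heading 210 -> 120
  -- iteration 4/4 --
  FD 9.6: (7.8,-2.114) -> (3,6.2) [heading=120, draw]
  RT 90: heading 120 -> 30
]
LT 60: heading 30 -> 90
FD 7.8: (3,6.2) -> (3,14) [heading=90, draw]
LT 30: heading 90 -> 120
BK 2.9: (3,14) -> (4.45,11.489) [heading=120, draw]
FD 4.5: (4.45,11.489) -> (2.2,15.386) [heading=120, draw]
PD: pen down
Final: pos=(2.2,15.386), heading=120, 10 segment(s) drawn

Start position: (3, 1)
Final position: (2.2, 15.386)
Distance = 14.408; >= 1e-6 -> NOT closed

Answer: no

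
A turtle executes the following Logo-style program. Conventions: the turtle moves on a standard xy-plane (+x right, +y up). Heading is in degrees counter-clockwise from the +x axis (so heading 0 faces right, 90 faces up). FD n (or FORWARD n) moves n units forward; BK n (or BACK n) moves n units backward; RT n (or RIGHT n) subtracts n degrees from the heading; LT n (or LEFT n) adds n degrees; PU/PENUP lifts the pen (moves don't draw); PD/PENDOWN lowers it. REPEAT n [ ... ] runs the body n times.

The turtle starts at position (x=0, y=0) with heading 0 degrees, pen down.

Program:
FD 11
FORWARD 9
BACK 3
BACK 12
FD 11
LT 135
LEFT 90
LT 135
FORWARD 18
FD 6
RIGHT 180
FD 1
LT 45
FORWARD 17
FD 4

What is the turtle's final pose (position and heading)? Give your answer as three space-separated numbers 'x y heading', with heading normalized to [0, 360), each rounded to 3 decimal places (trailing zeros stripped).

Answer: 24.151 -14.849 225

Derivation:
Executing turtle program step by step:
Start: pos=(0,0), heading=0, pen down
FD 11: (0,0) -> (11,0) [heading=0, draw]
FD 9: (11,0) -> (20,0) [heading=0, draw]
BK 3: (20,0) -> (17,0) [heading=0, draw]
BK 12: (17,0) -> (5,0) [heading=0, draw]
FD 11: (5,0) -> (16,0) [heading=0, draw]
LT 135: heading 0 -> 135
LT 90: heading 135 -> 225
LT 135: heading 225 -> 0
FD 18: (16,0) -> (34,0) [heading=0, draw]
FD 6: (34,0) -> (40,0) [heading=0, draw]
RT 180: heading 0 -> 180
FD 1: (40,0) -> (39,0) [heading=180, draw]
LT 45: heading 180 -> 225
FD 17: (39,0) -> (26.979,-12.021) [heading=225, draw]
FD 4: (26.979,-12.021) -> (24.151,-14.849) [heading=225, draw]
Final: pos=(24.151,-14.849), heading=225, 10 segment(s) drawn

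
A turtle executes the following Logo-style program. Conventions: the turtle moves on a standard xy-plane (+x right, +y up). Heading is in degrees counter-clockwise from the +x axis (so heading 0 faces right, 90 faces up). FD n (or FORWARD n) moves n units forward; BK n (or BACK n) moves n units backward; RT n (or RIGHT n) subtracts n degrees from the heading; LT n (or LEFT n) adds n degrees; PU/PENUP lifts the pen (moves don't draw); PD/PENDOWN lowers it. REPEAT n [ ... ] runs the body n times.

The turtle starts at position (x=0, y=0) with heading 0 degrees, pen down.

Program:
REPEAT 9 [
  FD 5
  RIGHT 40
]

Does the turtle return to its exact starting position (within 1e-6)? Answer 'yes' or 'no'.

Executing turtle program step by step:
Start: pos=(0,0), heading=0, pen down
REPEAT 9 [
  -- iteration 1/9 --
  FD 5: (0,0) -> (5,0) [heading=0, draw]
  RT 40: heading 0 -> 320
  -- iteration 2/9 --
  FD 5: (5,0) -> (8.83,-3.214) [heading=320, draw]
  RT 40: heading 320 -> 280
  -- iteration 3/9 --
  FD 5: (8.83,-3.214) -> (9.698,-8.138) [heading=280, draw]
  RT 40: heading 280 -> 240
  -- iteration 4/9 --
  FD 5: (9.698,-8.138) -> (7.198,-12.468) [heading=240, draw]
  RT 40: heading 240 -> 200
  -- iteration 5/9 --
  FD 5: (7.198,-12.468) -> (2.5,-14.178) [heading=200, draw]
  RT 40: heading 200 -> 160
  -- iteration 6/9 --
  FD 5: (2.5,-14.178) -> (-2.198,-12.468) [heading=160, draw]
  RT 40: heading 160 -> 120
  -- iteration 7/9 --
  FD 5: (-2.198,-12.468) -> (-4.698,-8.138) [heading=120, draw]
  RT 40: heading 120 -> 80
  -- iteration 8/9 --
  FD 5: (-4.698,-8.138) -> (-3.83,-3.214) [heading=80, draw]
  RT 40: heading 80 -> 40
  -- iteration 9/9 --
  FD 5: (-3.83,-3.214) -> (0,0) [heading=40, draw]
  RT 40: heading 40 -> 0
]
Final: pos=(0,0), heading=0, 9 segment(s) drawn

Start position: (0, 0)
Final position: (0, 0)
Distance = 0; < 1e-6 -> CLOSED

Answer: yes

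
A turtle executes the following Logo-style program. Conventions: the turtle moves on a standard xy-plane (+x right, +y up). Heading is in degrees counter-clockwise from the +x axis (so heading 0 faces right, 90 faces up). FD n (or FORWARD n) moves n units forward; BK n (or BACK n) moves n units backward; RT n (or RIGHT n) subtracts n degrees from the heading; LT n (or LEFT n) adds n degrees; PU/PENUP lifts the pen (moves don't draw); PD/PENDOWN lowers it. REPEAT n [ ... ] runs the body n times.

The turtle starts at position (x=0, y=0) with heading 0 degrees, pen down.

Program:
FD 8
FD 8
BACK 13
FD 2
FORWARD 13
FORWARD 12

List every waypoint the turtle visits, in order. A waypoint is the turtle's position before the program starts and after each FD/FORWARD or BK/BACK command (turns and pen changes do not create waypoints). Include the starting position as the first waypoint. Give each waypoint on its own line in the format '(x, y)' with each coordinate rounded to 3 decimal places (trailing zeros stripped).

Answer: (0, 0)
(8, 0)
(16, 0)
(3, 0)
(5, 0)
(18, 0)
(30, 0)

Derivation:
Executing turtle program step by step:
Start: pos=(0,0), heading=0, pen down
FD 8: (0,0) -> (8,0) [heading=0, draw]
FD 8: (8,0) -> (16,0) [heading=0, draw]
BK 13: (16,0) -> (3,0) [heading=0, draw]
FD 2: (3,0) -> (5,0) [heading=0, draw]
FD 13: (5,0) -> (18,0) [heading=0, draw]
FD 12: (18,0) -> (30,0) [heading=0, draw]
Final: pos=(30,0), heading=0, 6 segment(s) drawn
Waypoints (7 total):
(0, 0)
(8, 0)
(16, 0)
(3, 0)
(5, 0)
(18, 0)
(30, 0)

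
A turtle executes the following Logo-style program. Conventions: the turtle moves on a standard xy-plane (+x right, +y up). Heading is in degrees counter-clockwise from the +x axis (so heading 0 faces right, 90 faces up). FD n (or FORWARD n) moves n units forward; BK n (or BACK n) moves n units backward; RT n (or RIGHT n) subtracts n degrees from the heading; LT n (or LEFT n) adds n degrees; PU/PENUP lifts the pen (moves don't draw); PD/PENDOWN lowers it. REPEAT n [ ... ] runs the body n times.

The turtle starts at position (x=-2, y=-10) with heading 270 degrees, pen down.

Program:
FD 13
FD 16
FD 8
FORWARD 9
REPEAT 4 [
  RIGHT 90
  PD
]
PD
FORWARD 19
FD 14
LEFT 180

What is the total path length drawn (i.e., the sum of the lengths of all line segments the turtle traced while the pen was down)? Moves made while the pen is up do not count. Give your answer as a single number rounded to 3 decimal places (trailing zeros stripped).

Answer: 79

Derivation:
Executing turtle program step by step:
Start: pos=(-2,-10), heading=270, pen down
FD 13: (-2,-10) -> (-2,-23) [heading=270, draw]
FD 16: (-2,-23) -> (-2,-39) [heading=270, draw]
FD 8: (-2,-39) -> (-2,-47) [heading=270, draw]
FD 9: (-2,-47) -> (-2,-56) [heading=270, draw]
REPEAT 4 [
  -- iteration 1/4 --
  RT 90: heading 270 -> 180
  PD: pen down
  -- iteration 2/4 --
  RT 90: heading 180 -> 90
  PD: pen down
  -- iteration 3/4 --
  RT 90: heading 90 -> 0
  PD: pen down
  -- iteration 4/4 --
  RT 90: heading 0 -> 270
  PD: pen down
]
PD: pen down
FD 19: (-2,-56) -> (-2,-75) [heading=270, draw]
FD 14: (-2,-75) -> (-2,-89) [heading=270, draw]
LT 180: heading 270 -> 90
Final: pos=(-2,-89), heading=90, 6 segment(s) drawn

Segment lengths:
  seg 1: (-2,-10) -> (-2,-23), length = 13
  seg 2: (-2,-23) -> (-2,-39), length = 16
  seg 3: (-2,-39) -> (-2,-47), length = 8
  seg 4: (-2,-47) -> (-2,-56), length = 9
  seg 5: (-2,-56) -> (-2,-75), length = 19
  seg 6: (-2,-75) -> (-2,-89), length = 14
Total = 79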